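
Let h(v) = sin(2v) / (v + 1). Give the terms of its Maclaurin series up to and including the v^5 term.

14*v^5/15 - 2*v^4/3 + 2*v^3/3 - 2*v^2 + 2*v

Use 1/(1 - r) = Σ r^k on the denominator, then take the Cauchy product.
h(0) = 0
h′(0) = 2
h′′(0) = -4
h′′′(0) = 4
h^(4)(0) = -16
h^(5)(0) = 112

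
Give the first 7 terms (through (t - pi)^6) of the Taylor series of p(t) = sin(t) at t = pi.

-(t - pi)^5/120 + (t - pi)^3/6 - (t - pi)

p(pi) = 0
p′(pi) = -1
p′′(pi) = 0
p′′′(pi) = 1
p^(4)(pi) = 0
p^(5)(pi) = -1
p^(6)(pi) = 0
The Taylor polynomial is Σ p^(k)(pi)/k! · (t - pi)^k.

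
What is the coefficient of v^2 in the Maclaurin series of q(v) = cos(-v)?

-1/2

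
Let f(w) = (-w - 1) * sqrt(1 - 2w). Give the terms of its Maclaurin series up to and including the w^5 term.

Shift and add copies of the series according to the polynomial's terms.

3*w^5/2 + 9*w^4/8 + w^3 + 3*w^2/2 - 1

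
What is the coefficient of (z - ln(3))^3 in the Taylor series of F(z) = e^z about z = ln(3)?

[(z - ln(3))^0] = 3;  [(z - ln(3))^1] = 3;  [(z - ln(3))^2] = 3/2;  [(z - ln(3))^3] = 1/2.

1/2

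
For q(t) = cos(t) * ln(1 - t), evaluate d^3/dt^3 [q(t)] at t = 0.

Multiply the two series term by term and collect like powers.
The coefficient of t^3 in the expansion is 1/6, so q′′′(0) = 3! * (1/6) = 1.

1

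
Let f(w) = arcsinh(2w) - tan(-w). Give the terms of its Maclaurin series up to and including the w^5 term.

Add the two expansions coefficient-wise.
[w^0] = 0;  [w^1] = 3;  [w^2] = 0;  [w^3] = -1;  [w^4] = 0;  [w^5] = 38/15.

38*w^5/15 - w^3 + 3*w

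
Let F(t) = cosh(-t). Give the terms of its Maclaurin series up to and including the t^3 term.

t^2/2 + 1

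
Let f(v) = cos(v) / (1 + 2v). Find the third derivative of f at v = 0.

Write out both Maclaurin series and multiply, keeping only the needed powers.
The coefficient of v^3 in the expansion is -7, so f′′′(0) = 3! * (-7) = -42.

-42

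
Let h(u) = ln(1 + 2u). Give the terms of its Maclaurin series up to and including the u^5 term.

Compute the successive derivatives at the expansion point and divide by k!.
h(0) = 0
h′(0) = 2
h′′(0) = -4
h′′′(0) = 16
h^(4)(0) = -96
h^(5)(0) = 768
The Taylor polynomial is Σ h^(k)(0)/k! · u^k.

32*u^5/5 - 4*u^4 + 8*u^3/3 - 2*u^2 + 2*u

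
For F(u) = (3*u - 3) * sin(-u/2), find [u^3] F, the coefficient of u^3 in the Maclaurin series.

-1/16

Distribute the polynomial across the series and collect like powers.
F(0) = 0
F′(0) = 3/2
F′′(0) = -3
F′′′(0) = -3/8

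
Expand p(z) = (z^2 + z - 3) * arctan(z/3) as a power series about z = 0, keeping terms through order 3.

Multiply each power in the prefactor through the base expansion.
p(0) = 0
p′(0) = -1
p′′(0) = 2/3
p′′′(0) = 20/9
Dividing each by k! gives the coefficients c_0, ..., c_3.

10*z^3/27 + z^2/3 - z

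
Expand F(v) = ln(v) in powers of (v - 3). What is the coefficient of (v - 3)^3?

1/81

F(3) = ln(3)
F′(3) = 1/3
F′′(3) = -1/9
F′′′(3) = 2/27
So c_3 = F′′′(3)/3! = 1/81.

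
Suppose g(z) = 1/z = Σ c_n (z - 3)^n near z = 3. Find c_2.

1/27

Use the known series and substitute for the argument.
g(3) = 1/3
g′(3) = -1/9
g′′(3) = 2/27
So c_2 = g′′(3)/2! = 1/27.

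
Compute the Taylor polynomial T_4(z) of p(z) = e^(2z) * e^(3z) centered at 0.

625*z^4/24 + 125*z^3/6 + 25*z^2/2 + 5*z + 1

Expand each factor separately, then convolve coefficients.
[z^0] = 1;  [z^1] = 5;  [z^2] = 25/2;  [z^3] = 125/6;  [z^4] = 625/24.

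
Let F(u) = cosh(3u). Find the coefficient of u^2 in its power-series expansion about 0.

Apply the Taylor formula c_k = f^(k)(a)/k!.

9/2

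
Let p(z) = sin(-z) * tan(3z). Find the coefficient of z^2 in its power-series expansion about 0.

Expand each factor separately, then convolve coefficients.
p(0) = 0
p′(0) = 0
p′′(0) = -6
So c_2 = p′′(0)/2! = -3.

-3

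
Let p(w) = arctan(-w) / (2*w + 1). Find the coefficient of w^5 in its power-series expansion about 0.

Multiply the numerator's expansion by the denominator's geometric series.
[w^0] = 0;  [w^1] = -1;  [w^2] = 2;  [w^3] = -11/3;  [w^4] = 22/3;  [w^5] = -223/15.
So c_5 = p^(5)(0)/5! = -223/15.

-223/15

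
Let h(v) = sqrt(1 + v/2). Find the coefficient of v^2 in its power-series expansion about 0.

-1/32

h(0) = 1
h′(0) = 1/4
h′′(0) = -1/16
So c_2 = h′′(0)/2! = -1/32.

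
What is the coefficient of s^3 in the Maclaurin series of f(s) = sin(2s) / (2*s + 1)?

20/3

Expand 1/(denominator) as a geometric series and multiply by the numerator's series.
f(0) = 0
f′(0) = 2
f′′(0) = -8
f′′′(0) = 40
The Taylor polynomial is Σ f^(k)(0)/k! · s^k.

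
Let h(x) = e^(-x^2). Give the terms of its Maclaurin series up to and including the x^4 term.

h(0) = 1
h′(0) = 0
h′′(0) = -2
h′′′(0) = 0
h^(4)(0) = 12

x^4/2 - x^2 + 1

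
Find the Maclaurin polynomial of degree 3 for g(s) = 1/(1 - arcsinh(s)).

5*s^3/6 + s^2 + s + 1

Plug the Maclaurin series of the inner function into that of the outer and collect terms.
g(0) = 1
g′(0) = 1
g′′(0) = 2
g′′′(0) = 5
The Taylor polynomial is Σ g^(k)(0)/k! · s^k.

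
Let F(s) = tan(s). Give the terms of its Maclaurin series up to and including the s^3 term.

s^3/3 + s

F(0) = 0
F′(0) = 1
F′′(0) = 0
F′′′(0) = 2
The Taylor polynomial is Σ F^(k)(0)/k! · s^k.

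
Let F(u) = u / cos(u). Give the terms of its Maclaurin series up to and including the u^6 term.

5*u^5/24 + u^3/2 + u

Write the quotient as an unknown series and match coefficients against numerator = denominator · series.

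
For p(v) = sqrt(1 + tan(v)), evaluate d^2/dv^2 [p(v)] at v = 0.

Plug the Maclaurin series of the inner function into that of the outer and collect terms.
The coefficient of v^2 in the expansion is -1/8, so p′′(0) = 2! * (-1/8) = -1/4.

-1/4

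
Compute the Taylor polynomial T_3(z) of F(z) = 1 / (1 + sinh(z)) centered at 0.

-7*z^3/6 + z^2 - z + 1

Use the geometric series for the reciprocal, then substitute.
[z^0] = 1;  [z^1] = -1;  [z^2] = 1;  [z^3] = -7/6.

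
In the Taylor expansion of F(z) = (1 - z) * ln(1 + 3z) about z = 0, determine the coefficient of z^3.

Distribute the polynomial across the series and collect like powers.
F(0) = 0
F′(0) = 3
F′′(0) = -15
F′′′(0) = 81

27/2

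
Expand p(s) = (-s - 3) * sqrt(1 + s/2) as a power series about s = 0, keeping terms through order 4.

Shift and add copies of the series according to the polynomial's terms.
p(0) = -3
p′(0) = -7/4
p′′(0) = -5/16
p′′′(0) = 3/64
p^(4)(0) = -3/256

-s^4/2048 + s^3/128 - 5*s^2/32 - 7*s/4 - 3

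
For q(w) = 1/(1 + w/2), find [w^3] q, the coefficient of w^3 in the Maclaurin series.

Differentiate repeatedly and evaluate at the center.
q(0) = 1
q′(0) = -1/2
q′′(0) = 1/2
q′′′(0) = -3/4
Dividing each by k! gives the coefficients c_0, ..., c_3.

-1/8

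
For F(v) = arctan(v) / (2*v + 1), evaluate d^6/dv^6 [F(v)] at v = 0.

Use 1/(1 - r) = Σ r^k on the denominator, then take the Cauchy product.
From the series, [v^6] F = -446/15; multiply by 6! = 720 to get -21408.

-21408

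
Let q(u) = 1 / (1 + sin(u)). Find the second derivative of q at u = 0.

Write 1/(1+u) = 1 - u + u^2 - u^3 + ... and substitute the series for u.
The coefficient of u^2 in the expansion is 1, so q′′(0) = 2! * (1) = 2.

2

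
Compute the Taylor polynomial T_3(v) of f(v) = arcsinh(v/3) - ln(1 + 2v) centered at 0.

-433*v^3/162 + 2*v^2 - 5*v/3

Expand each term separately and add.
f(0) = 0
f′(0) = -5/3
f′′(0) = 4
f′′′(0) = -433/27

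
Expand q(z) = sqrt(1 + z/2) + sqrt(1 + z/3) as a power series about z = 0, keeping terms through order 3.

35*z^3/3456 - 13*z^2/288 + 5*z/12 + 2

Add the two expansions coefficient-wise.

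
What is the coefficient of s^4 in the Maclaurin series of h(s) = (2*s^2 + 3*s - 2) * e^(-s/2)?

Multiply each power in the prefactor through the base expansion.

35/192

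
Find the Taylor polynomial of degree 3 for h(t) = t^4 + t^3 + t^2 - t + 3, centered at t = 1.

Differentiate repeatedly and evaluate at the center.
[(t - 1)^0] = 5;  [(t - 1)^1] = 8;  [(t - 1)^2] = 10;  [(t - 1)^3] = 5.

5*(t - 1)^3 + 10*(t - 1)^2 + 8*(t - 1) + 5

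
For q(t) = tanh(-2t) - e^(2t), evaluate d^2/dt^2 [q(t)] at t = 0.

-4

Expand each term separately and add.
The coefficient of t^2 in the expansion is -2, so q′′(0) = 2! * (-2) = -4.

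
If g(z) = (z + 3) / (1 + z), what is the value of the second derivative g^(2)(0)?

Shift and add copies of the series according to the polynomial's terms.
The coefficient of z^2 in the expansion is 2, so g′′(0) = 2! * (2) = 4.

4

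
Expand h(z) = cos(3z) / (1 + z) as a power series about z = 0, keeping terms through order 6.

-91*z^6/80 + z^5/8 - z^4/8 + 7*z^3/2 - 7*z^2/2 - z + 1

Expand each factor separately, then convolve coefficients.
[z^0] = 1;  [z^1] = -1;  [z^2] = -7/2;  [z^3] = 7/2;  [z^4] = -1/8;  [z^5] = 1/8;  [z^6] = -91/80.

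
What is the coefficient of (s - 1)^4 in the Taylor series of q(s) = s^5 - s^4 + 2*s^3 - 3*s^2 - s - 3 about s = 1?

4

c_4 = q^(4)(1)/4! = 4.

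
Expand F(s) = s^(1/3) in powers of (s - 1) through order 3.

F(1) = 1
F′(1) = 1/3
F′′(1) = -2/9
F′′′(1) = 10/27
The Taylor polynomial is Σ F^(k)(1)/k! · (s - 1)^k.

5*(s - 1)^3/81 - (s - 1)^2/9 + (s - 1)/3 + 1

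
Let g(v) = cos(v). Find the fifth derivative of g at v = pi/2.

Use the known series and substitute for the argument.
From the series, [(v - pi/2)^5] g = -1/120; multiply by 5! = 120 to get -1.

-1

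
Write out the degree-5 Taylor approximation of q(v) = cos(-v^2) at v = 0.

1 - v^4/2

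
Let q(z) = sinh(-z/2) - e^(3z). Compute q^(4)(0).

Add the two expansions coefficient-wise.
From the series, [z^4] q = -27/8; multiply by 4! = 24 to get -81.

-81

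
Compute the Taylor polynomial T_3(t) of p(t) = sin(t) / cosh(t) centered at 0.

-2*t^3/3 + t

Invert the denominator's series and multiply.
p(0) = 0
p′(0) = 1
p′′(0) = 0
p′′′(0) = -4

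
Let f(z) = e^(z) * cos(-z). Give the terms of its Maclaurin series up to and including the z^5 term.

-z^5/30 - z^4/6 - z^3/3 + z + 1

Write out both Maclaurin series and multiply, keeping only the needed powers.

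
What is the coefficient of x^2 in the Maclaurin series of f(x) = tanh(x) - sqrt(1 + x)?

1/8

Expand each term separately and add.
[x^0] = -1;  [x^1] = 1/2;  [x^2] = 1/8.
So c_2 = f′′(0)/2! = 1/8.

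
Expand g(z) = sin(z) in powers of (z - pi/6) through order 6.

g(pi/6) = 1/2
g′(pi/6) = sqrt(3)/2
g′′(pi/6) = -1/2
g′′′(pi/6) = -sqrt(3)/2
g^(4)(pi/6) = 1/2
g^(5)(pi/6) = sqrt(3)/2
g^(6)(pi/6) = -1/2

-(z - pi/6)^6/1440 + sqrt(3)*(z - pi/6)^5/240 + (z - pi/6)^4/48 - sqrt(3)*(z - pi/6)^3/12 - (z - pi/6)^2/4 + sqrt(3)*(z - pi/6)/2 + 1/2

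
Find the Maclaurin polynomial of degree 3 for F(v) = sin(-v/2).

v^3/48 - v/2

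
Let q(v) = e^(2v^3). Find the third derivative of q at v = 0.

Differentiate repeatedly and evaluate at the center.
From the series, [v^3] q = 2; multiply by 3! = 6 to get 12.

12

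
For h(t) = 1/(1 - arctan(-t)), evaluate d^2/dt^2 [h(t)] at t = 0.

Substitute the inner expansion into the outer series and collect powers.
From the series, [t^2] h = 1; multiply by 2! = 2 to get 2.

2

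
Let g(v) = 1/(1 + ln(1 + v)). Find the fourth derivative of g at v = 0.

Let u equal the inner series; expand the outer function in u and truncate.
The coefficient of v^4 in the expansion is 11/3, so g^(4)(0) = 4! * (11/3) = 88.

88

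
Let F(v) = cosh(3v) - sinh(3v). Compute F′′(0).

Combine the two series term by term.
From the series, [v^2] F = 9/2; multiply by 2! = 2 to get 9.

9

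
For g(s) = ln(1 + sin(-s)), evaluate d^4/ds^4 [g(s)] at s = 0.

-2

Substitute the inner expansion into the outer series and collect powers.
From the series, [s^4] g = -1/12; multiply by 4! = 24 to get -2.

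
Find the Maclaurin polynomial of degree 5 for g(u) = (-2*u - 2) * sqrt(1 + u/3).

Distribute the polynomial across the series and collect like powers.
g(0) = -2
g′(0) = -7/3
g′′(0) = -11/18
g′′′(0) = 5/36
g^(4)(0) = -19/216
g^(5)(0) = 115/1296

23*u^5/31104 - 19*u^4/5184 + 5*u^3/216 - 11*u^2/36 - 7*u/3 - 2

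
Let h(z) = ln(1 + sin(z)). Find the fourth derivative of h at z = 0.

Substitute the inner expansion into the outer series and collect powers.
The coefficient of z^4 in the expansion is -1/12, so h^(4)(0) = 4! * (-1/12) = -2.

-2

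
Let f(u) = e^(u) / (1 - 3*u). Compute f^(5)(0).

Expand 1/(denominator) as a geometric series and multiply by the numerator's series.
The coefficient of u^5 in the expansion is 5087/15, so f^(5)(0) = 5! * (5087/15) = 40696.

40696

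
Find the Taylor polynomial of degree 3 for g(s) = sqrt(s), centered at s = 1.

(s - 1)^3/16 - (s - 1)^2/8 + (s - 1)/2 + 1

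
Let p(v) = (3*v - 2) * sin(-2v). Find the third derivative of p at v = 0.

-16

Multiply each power in the prefactor through the base expansion.
The coefficient of v^3 in the expansion is -8/3, so p′′′(0) = 3! * (-8/3) = -16.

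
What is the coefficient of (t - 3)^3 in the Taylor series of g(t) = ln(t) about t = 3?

[(t - 3)^0] = ln(3);  [(t - 3)^1] = 1/3;  [(t - 3)^2] = -1/18;  [(t - 3)^3] = 1/81.

1/81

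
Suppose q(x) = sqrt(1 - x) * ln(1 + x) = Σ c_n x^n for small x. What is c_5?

529/1920

Expand each factor separately, then convolve coefficients.
q(0) = 0
q′(0) = 1
q′′(0) = -2
q′′′(0) = 11/4
q^(4)(0) = -10
q^(5)(0) = 529/16
Dividing each by k! gives the coefficients c_0, ..., c_5.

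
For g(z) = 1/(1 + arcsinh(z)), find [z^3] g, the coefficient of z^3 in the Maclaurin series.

Plug the Maclaurin series of the inner function into that of the outer and collect terms.

-5/6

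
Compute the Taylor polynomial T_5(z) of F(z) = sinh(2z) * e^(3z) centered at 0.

Write out both Maclaurin series and multiply, keeping only the needed powers.
[z^0] = 0;  [z^1] = 2;  [z^2] = 6;  [z^3] = 31/3;  [z^4] = 13;  [z^5] = 781/60.

781*z^5/60 + 13*z^4 + 31*z^3/3 + 6*z^2 + 2*z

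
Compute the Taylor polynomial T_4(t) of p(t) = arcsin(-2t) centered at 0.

[t^0] = 0;  [t^1] = -2;  [t^2] = 0;  [t^3] = -4/3;  [t^4] = 0.

-4*t^3/3 - 2*t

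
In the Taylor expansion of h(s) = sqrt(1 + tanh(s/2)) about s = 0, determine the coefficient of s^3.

-5/384

Plug the Maclaurin series of the inner function into that of the outer and collect terms.
h(0) = 1
h′(0) = 1/4
h′′(0) = -1/16
h′′′(0) = -5/64
Then c_k = h^(k)(0)/k! gives each Taylor coefficient.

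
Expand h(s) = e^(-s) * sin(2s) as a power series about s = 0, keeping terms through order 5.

-19*s^5/60 + s^4 - s^3/3 - 2*s^2 + 2*s

Take the Cauchy product of the two expansions.
h(0) = 0
h′(0) = 2
h′′(0) = -4
h′′′(0) = -2
h^(4)(0) = 24
h^(5)(0) = -38
The Taylor polynomial is Σ h^(k)(0)/k! · s^k.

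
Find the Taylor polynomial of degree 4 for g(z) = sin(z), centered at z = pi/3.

sqrt(3)*(z - pi/3)^4/48 - (z - pi/3)^3/12 - sqrt(3)*(z - pi/3)^2/4 + (z - pi/3)/2 + sqrt(3)/2

Apply the Taylor formula c_k = f^(k)(a)/k!.
[(z - pi/3)^0] = sqrt(3)/2;  [(z - pi/3)^1] = 1/2;  [(z - pi/3)^2] = -sqrt(3)/4;  [(z - pi/3)^3] = -1/12;  [(z - pi/3)^4] = sqrt(3)/48.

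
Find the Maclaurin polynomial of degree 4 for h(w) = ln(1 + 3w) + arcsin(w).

-81*w^4/4 + 55*w^3/6 - 9*w^2/2 + 4*w

Combine the two series term by term.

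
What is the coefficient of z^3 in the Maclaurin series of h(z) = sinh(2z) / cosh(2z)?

-8/3

Invert the denominator's series and multiply.
[z^0] = 0;  [z^1] = 2;  [z^2] = 0;  [z^3] = -8/3.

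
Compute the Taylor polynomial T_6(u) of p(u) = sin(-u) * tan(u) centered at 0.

-31*u^6/360 - u^4/6 - u^2

Write out both Maclaurin series and multiply, keeping only the needed powers.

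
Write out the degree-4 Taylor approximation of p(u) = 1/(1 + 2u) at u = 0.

16*u^4 - 8*u^3 + 4*u^2 - 2*u + 1

p(0) = 1
p′(0) = -2
p′′(0) = 8
p′′′(0) = -48
p^(4)(0) = 384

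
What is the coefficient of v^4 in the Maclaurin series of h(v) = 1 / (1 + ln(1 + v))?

Use the geometric series for the reciprocal, then substitute.
[v^0] = 1;  [v^1] = -1;  [v^2] = 3/2;  [v^3] = -7/3;  [v^4] = 11/3.

11/3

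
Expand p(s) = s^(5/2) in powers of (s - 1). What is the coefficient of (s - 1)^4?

-5/128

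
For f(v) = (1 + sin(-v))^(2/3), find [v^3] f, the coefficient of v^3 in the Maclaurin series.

5/81

Let u equal the inner series; expand the outer function in u and truncate.
f(0) = 1
f′(0) = -2/3
f′′(0) = -2/9
f′′′(0) = 10/27
Then c_k = f^(k)(0)/k! gives each Taylor coefficient.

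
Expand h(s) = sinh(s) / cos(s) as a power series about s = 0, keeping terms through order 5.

Write the quotient as an unknown series and match coefficients against numerator = denominator · series.
h(0) = 0
h′(0) = 1
h′′(0) = 0
h′′′(0) = 4
h^(4)(0) = 0
h^(5)(0) = 36
Dividing each by k! gives the coefficients c_0, ..., c_5.

3*s^5/10 + 2*s^3/3 + s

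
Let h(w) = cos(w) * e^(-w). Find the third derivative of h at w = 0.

2

Take the Cauchy product of the two expansions.
From the series, [w^3] h = 1/3; multiply by 3! = 6 to get 2.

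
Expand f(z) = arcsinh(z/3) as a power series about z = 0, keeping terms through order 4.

-z^3/162 + z/3

[z^0] = 0;  [z^1] = 1/3;  [z^2] = 0;  [z^3] = -1/162;  [z^4] = 0.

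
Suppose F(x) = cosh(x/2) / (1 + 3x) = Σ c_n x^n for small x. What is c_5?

-31537/128

Take the Cauchy product of the two expansions.
F(0) = 1
F′(0) = -3
F′′(0) = 73/4
F′′′(0) = -657/4
F^(4)(0) = 31537/16
F^(5)(0) = -473055/16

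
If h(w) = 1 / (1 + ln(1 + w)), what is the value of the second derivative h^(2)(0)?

3

Expand as Σ (-1)^k u^k with u equal to the inner function's series.
From the series, [w^2] h = 3/2; multiply by 2! = 2 to get 3.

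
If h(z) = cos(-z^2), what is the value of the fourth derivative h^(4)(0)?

The coefficient of z^4 in the expansion is -1/2, so h^(4)(0) = 4! * (-1/2) = -12.

-12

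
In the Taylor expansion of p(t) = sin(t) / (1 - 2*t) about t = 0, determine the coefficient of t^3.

23/6

Expand 1/(denominator) as a geometric series and multiply by the numerator's series.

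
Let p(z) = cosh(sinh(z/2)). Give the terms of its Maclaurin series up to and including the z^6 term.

Let u equal the inner series; expand the outer function in u and truncate.
p(0) = 1
p′(0) = 0
p′′(0) = 1/4
p′′′(0) = 0
p^(4)(0) = 5/16
p^(5)(0) = 0
p^(6)(0) = 37/64
Then c_k = p^(k)(0)/k! gives each Taylor coefficient.

37*z^6/46080 + 5*z^4/384 + z^2/8 + 1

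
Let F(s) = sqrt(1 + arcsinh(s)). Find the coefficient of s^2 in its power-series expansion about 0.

Substitute the inner expansion into the outer series and collect powers.
F(0) = 1
F′(0) = 1/2
F′′(0) = -1/4
So c_2 = F′′(0)/2! = -1/8.

-1/8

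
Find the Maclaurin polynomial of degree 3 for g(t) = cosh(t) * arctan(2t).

Write out both Maclaurin series and multiply, keeping only the needed powers.
g(0) = 0
g′(0) = 2
g′′(0) = 0
g′′′(0) = -10

-5*t^3/3 + 2*t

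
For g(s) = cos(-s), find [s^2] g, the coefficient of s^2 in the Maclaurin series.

g(0) = 1
g′(0) = 0
g′′(0) = -1
So c_2 = g′′(0)/2! = -1/2.

-1/2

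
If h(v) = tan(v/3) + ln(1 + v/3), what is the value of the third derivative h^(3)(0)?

4/27

Expand each term separately and add.
From the series, [v^3] h = 2/81; multiply by 3! = 6 to get 4/27.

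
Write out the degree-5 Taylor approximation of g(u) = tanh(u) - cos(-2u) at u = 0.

Combine the two series term by term.
g(0) = -1
g′(0) = 1
g′′(0) = 4
g′′′(0) = -2
g^(4)(0) = -16
g^(5)(0) = 16

2*u^5/15 - 2*u^4/3 - u^3/3 + 2*u^2 + u - 1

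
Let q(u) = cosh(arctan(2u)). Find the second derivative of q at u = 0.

Compose series: expand the inner function first, then feed it into the outer expansion.
The coefficient of u^2 in the expansion is 2, so q′′(0) = 2! * (2) = 4.

4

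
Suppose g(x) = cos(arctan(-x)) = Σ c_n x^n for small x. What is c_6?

-5/16

Plug the Maclaurin series of the inner function into that of the outer and collect terms.
g(0) = 1
g′(0) = 0
g′′(0) = -1
g′′′(0) = 0
g^(4)(0) = 9
g^(5)(0) = 0
g^(6)(0) = -225
Dividing each by k! gives the coefficients c_0, ..., c_6.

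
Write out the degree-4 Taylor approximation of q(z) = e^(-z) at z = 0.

z^4/24 - z^3/6 + z^2/2 - z + 1

Compute the successive derivatives at the expansion point and divide by k!.
[z^0] = 1;  [z^1] = -1;  [z^2] = 1/2;  [z^3] = -1/6;  [z^4] = 1/24.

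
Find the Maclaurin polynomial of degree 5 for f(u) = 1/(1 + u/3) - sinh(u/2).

-1361*u^5/311040 + u^4/81 - 25*u^3/432 + u^2/9 - 5*u/6 + 1

Add the two expansions coefficient-wise.
f(0) = 1
f′(0) = -5/6
f′′(0) = 2/9
f′′′(0) = -25/72
f^(4)(0) = 8/27
f^(5)(0) = -1361/2592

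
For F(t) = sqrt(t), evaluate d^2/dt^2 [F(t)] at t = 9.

Compute the successive derivatives at the expansion point and divide by k!.
From the series, [(t - 9)^2] F = -1/216; multiply by 2! = 2 to get -1/108.

-1/108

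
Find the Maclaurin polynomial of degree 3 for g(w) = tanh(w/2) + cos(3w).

Add the two expansions coefficient-wise.
[w^0] = 1;  [w^1] = 1/2;  [w^2] = -9/2;  [w^3] = -1/24.

-w^3/24 - 9*w^2/2 + w/2 + 1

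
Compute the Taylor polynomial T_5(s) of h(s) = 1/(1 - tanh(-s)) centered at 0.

Compose series: expand the inner function first, then feed it into the outer expansion.
h(0) = 1
h′(0) = -1
h′′(0) = 2
h′′′(0) = -4
h^(4)(0) = 8
h^(5)(0) = -16

-2*s^5/15 + s^4/3 - 2*s^3/3 + s^2 - s + 1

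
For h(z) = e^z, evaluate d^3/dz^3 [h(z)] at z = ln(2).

The coefficient of (z - ln(2))^3 in the expansion is 1/3, so h′′′(ln(2)) = 3! * (1/3) = 2.

2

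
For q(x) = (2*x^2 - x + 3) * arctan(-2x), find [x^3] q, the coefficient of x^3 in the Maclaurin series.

Multiply each power in the prefactor through the base expansion.
[x^0] = 0;  [x^1] = -6;  [x^2] = 2;  [x^3] = 4.

4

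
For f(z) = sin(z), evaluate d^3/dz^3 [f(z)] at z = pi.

1

From the series, [(z - pi)^3] f = 1/6; multiply by 3! = 6 to get 1.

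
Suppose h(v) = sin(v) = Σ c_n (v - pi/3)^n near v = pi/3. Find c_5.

h(pi/3) = sqrt(3)/2
h′(pi/3) = 1/2
h′′(pi/3) = -sqrt(3)/2
h′′′(pi/3) = -1/2
h^(4)(pi/3) = sqrt(3)/2
h^(5)(pi/3) = 1/2
So c_5 = h^(5)(pi/3)/5! = 1/240.

1/240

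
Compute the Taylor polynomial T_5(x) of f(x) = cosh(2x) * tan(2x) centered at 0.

Write out both Maclaurin series and multiply, keeping only the needed powers.

164*x^5/15 + 20*x^3/3 + 2*x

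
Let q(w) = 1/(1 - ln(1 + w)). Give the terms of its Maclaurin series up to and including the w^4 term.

w^4/6 + w^3/3 + w^2/2 + w + 1

Compose series: expand the inner function first, then feed it into the outer expansion.
q(0) = 1
q′(0) = 1
q′′(0) = 1
q′′′(0) = 2
q^(4)(0) = 4
Dividing each by k! gives the coefficients c_0, ..., c_4.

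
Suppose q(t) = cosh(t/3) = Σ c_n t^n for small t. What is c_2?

[t^0] = 1;  [t^1] = 0;  [t^2] = 1/18.
So c_2 = q′′(0)/2! = 1/18.

1/18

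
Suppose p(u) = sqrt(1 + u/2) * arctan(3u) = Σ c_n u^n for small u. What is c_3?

-291/32

Multiply the two series term by term and collect like powers.
[u^0] = 0;  [u^1] = 3;  [u^2] = 3/4;  [u^3] = -291/32.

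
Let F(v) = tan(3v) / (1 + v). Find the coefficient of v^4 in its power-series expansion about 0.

-12

Write out both Maclaurin series and multiply, keeping only the needed powers.
F(0) = 0
F′(0) = 3
F′′(0) = -6
F′′′(0) = 72
F^(4)(0) = -288
So c_4 = F^(4)(0)/4! = -12.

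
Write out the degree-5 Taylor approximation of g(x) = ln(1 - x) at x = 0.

-x^5/5 - x^4/4 - x^3/3 - x^2/2 - x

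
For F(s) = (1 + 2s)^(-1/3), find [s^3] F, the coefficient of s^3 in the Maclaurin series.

-112/81

Differentiate repeatedly and evaluate at the center.
[s^0] = 1;  [s^1] = -2/3;  [s^2] = 8/9;  [s^3] = -112/81.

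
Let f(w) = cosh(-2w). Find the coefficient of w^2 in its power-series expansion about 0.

[w^0] = 1;  [w^1] = 0;  [w^2] = 2.
So c_2 = f′′(0)/2! = 2.

2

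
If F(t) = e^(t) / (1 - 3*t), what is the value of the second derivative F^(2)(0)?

Multiply the numerator's expansion by the denominator's geometric series.
The coefficient of t^2 in the expansion is 25/2, so F′′(0) = 2! * (25/2) = 25.

25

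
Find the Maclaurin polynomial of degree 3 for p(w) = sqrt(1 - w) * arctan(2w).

Multiply the two series term by term and collect like powers.
p(0) = 0
p′(0) = 2
p′′(0) = -2
p′′′(0) = -35/2
Dividing each by k! gives the coefficients c_0, ..., c_3.

-35*w^3/12 - w^2 + 2*w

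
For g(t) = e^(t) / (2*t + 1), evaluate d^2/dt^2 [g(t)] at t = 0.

Use 1/(1 - r) = Σ r^k on the denominator, then take the Cauchy product.
From the series, [t^2] g = 5/2; multiply by 2! = 2 to get 5.

5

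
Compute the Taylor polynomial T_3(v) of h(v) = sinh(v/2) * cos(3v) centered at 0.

Expand each factor separately, then convolve coefficients.
[v^0] = 0;  [v^1] = 1/2;  [v^2] = 0;  [v^3] = -107/48.

-107*v^3/48 + v/2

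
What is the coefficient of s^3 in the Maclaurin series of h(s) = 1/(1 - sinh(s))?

Let u equal the inner series; expand the outer function in u and truncate.
So c_3 = h′′′(0)/3! = 7/6.

7/6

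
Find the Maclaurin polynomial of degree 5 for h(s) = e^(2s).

4*s^5/15 + 2*s^4/3 + 4*s^3/3 + 2*s^2 + 2*s + 1

h(0) = 1
h′(0) = 2
h′′(0) = 4
h′′′(0) = 8
h^(4)(0) = 16
h^(5)(0) = 32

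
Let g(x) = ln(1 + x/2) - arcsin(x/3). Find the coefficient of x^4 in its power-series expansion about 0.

-1/64

Expand each term separately and add.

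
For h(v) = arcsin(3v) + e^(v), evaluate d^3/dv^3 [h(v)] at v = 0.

Add the two expansions coefficient-wise.
The coefficient of v^3 in the expansion is 14/3, so h′′′(0) = 3! * (14/3) = 28.

28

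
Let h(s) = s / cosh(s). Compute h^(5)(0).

25

Invert the denominator's series and multiply.
The coefficient of s^5 in the expansion is 5/24, so h^(5)(0) = 5! * (5/24) = 25.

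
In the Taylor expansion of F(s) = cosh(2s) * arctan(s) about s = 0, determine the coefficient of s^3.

5/3

Take the Cauchy product of the two expansions.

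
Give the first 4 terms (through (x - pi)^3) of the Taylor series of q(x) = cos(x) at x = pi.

q(pi) = -1
q′(pi) = 0
q′′(pi) = 1
q′′′(pi) = 0

(x - pi)^2/2 - 1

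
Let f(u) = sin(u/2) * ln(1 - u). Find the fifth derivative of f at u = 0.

Write out both Maclaurin series and multiply, keeping only the needed powers.
The coefficient of u^5 in the expansion is -11/96, so f^(5)(0) = 5! * (-11/96) = -55/4.

-55/4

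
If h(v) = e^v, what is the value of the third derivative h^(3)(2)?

e^(2)

The coefficient of (v - 2)^3 in the expansion is e^(2)/6, so h′′′(2) = 3! * (e^(2)/6) = e^(2).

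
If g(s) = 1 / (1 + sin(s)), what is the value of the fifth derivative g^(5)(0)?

-61

Use the geometric series for the reciprocal, then substitute.
The coefficient of s^5 in the expansion is -61/120, so g^(5)(0) = 5! * (-61/120) = -61.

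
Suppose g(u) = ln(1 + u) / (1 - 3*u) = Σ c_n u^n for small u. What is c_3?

Expand 1/(denominator) as a geometric series and multiply by the numerator's series.
So c_3 = g′′′(0)/3! = 47/6.

47/6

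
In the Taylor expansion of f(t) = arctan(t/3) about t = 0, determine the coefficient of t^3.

-1/81

Differentiate repeatedly and evaluate at the center.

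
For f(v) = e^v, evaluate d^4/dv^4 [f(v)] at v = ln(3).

3

Compute the successive derivatives at the expansion point and divide by k!.
From the series, [(v - ln(3))^4] f = 1/8; multiply by 4! = 24 to get 3.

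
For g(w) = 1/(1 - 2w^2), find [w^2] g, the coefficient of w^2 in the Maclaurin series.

2

g(0) = 1
g′(0) = 0
g′′(0) = 4
So c_2 = g′′(0)/2! = 2.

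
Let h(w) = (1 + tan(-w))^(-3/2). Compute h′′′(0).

129/8

Plug the Maclaurin series of the inner function into that of the outer and collect terms.
The coefficient of w^3 in the expansion is 43/16, so h′′′(0) = 3! * (43/16) = 129/8.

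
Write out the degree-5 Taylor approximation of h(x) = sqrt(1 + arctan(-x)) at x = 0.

-83*x^5/1280 + 17*x^4/384 + 5*x^3/48 - x^2/8 - x/2 + 1

Let u equal the inner series; expand the outer function in u and truncate.
[x^0] = 1;  [x^1] = -1/2;  [x^2] = -1/8;  [x^3] = 5/48;  [x^4] = 17/384;  [x^5] = -83/1280.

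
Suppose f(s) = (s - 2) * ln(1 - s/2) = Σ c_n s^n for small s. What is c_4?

-1/96

Multiply each power in the prefactor through the base expansion.
f(0) = 0
f′(0) = 1
f′′(0) = -1/2
f′′′(0) = -1/4
f^(4)(0) = -1/4
So c_4 = f^(4)(0)/4! = -1/96.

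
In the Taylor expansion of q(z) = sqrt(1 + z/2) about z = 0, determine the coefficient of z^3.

1/128

Differentiate repeatedly and evaluate at the center.
[z^0] = 1;  [z^1] = 1/4;  [z^2] = -1/32;  [z^3] = 1/128.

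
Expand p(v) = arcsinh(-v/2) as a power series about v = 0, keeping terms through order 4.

v^3/48 - v/2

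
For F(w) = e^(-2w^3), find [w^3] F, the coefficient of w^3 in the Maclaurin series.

c_3 = F′′′(0)/3! = -2.

-2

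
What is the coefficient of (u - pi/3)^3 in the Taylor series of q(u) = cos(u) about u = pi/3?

sqrt(3)/12

q(pi/3) = 1/2
q′(pi/3) = -sqrt(3)/2
q′′(pi/3) = -1/2
q′′′(pi/3) = sqrt(3)/2
So c_3 = q′′′(pi/3)/3! = sqrt(3)/12.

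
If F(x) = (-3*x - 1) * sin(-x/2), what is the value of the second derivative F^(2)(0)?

3

Multiply each power in the prefactor through the base expansion.
The coefficient of x^2 in the expansion is 3/2, so F′′(0) = 2! * (3/2) = 3.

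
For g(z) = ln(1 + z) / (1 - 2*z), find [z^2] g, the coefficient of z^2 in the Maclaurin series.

3/2

Multiply the numerator's expansion by the denominator's geometric series.
g(0) = 0
g′(0) = 1
g′′(0) = 3
So c_2 = g′′(0)/2! = 3/2.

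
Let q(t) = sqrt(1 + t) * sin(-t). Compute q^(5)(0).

19/16

Take the Cauchy product of the two expansions.
The coefficient of t^5 in the expansion is 19/1920, so q^(5)(0) = 5! * (19/1920) = 19/16.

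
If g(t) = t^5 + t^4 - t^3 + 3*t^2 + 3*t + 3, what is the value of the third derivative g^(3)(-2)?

186

Use the known series and substitute for the argument.
The coefficient of (t + 2)^3 in the expansion is 31, so g′′′(-2) = 3! * (31) = 186.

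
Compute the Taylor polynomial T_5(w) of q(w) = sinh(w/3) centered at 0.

Differentiate repeatedly and evaluate at the center.

w^5/29160 + w^3/162 + w/3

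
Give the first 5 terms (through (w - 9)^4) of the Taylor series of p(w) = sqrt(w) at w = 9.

p(9) = 3
p′(9) = 1/6
p′′(9) = -1/108
p′′′(9) = 1/648
p^(4)(9) = -5/11664

-5*(w - 9)^4/279936 + (w - 9)^3/3888 - (w - 9)^2/216 + (w - 9)/6 + 3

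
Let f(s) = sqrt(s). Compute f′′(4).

Apply the Taylor formula c_k = f^(k)(a)/k!.
The coefficient of (s - 4)^2 in the expansion is -1/64, so f′′(4) = 2! * (-1/64) = -1/32.

-1/32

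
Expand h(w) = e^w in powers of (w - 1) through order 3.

h(1) = e
h′(1) = e
h′′(1) = e
h′′′(1) = e
Dividing each by k! gives the coefficients c_0, ..., c_3.

e*(w - 1)^3/6 + e*(w - 1)^2/2 + e*(w - 1) + e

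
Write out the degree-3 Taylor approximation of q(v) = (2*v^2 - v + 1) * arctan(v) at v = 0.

Distribute the polynomial across the series and collect like powers.
q(0) = 0
q′(0) = 1
q′′(0) = -2
q′′′(0) = 10

5*v^3/3 - v^2 + v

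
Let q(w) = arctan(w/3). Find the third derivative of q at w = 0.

-2/27

The coefficient of w^3 in the expansion is -1/81, so q′′′(0) = 3! * (-1/81) = -2/27.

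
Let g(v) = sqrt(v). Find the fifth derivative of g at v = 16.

The coefficient of (v - 16)^5 in the expansion is 7/67108864, so g^(5)(16) = 5! * (7/67108864) = 105/8388608.

105/8388608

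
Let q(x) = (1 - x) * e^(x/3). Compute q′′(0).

-5/9

Shift and add copies of the series according to the polynomial's terms.
The coefficient of x^2 in the expansion is -5/18, so q′′(0) = 2! * (-5/18) = -5/9.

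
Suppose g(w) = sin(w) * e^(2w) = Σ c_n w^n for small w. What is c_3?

Expand each factor separately, then convolve coefficients.
[w^0] = 0;  [w^1] = 1;  [w^2] = 2;  [w^3] = 11/6.
So c_3 = g′′′(0)/3! = 11/6.

11/6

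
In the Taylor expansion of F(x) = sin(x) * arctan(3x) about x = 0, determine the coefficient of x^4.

-19/2

Expand each factor separately, then convolve coefficients.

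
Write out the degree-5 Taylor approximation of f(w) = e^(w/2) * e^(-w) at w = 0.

Expand each factor separately, then convolve coefficients.
f(0) = 1
f′(0) = -1/2
f′′(0) = 1/4
f′′′(0) = -1/8
f^(4)(0) = 1/16
f^(5)(0) = -1/32
The Taylor polynomial is Σ f^(k)(0)/k! · w^k.

-w^5/3840 + w^4/384 - w^3/48 + w^2/8 - w/2 + 1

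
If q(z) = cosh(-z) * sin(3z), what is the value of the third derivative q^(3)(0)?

Multiply the two series term by term and collect like powers.
The coefficient of z^3 in the expansion is -3, so q′′′(0) = 3! * (-3) = -18.

-18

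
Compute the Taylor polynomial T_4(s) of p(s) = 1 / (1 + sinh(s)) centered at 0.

4*s^4/3 - 7*s^3/6 + s^2 - s + 1

Expand as Σ (-1)^k u^k with u equal to the inner function's series.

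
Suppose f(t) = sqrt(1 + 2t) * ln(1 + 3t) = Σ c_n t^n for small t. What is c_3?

3

Take the Cauchy product of the two expansions.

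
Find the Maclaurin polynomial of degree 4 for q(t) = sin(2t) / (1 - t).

2*t^4/3 + 2*t^3/3 + 2*t^2 + 2*t

Multiply the numerator's expansion by the denominator's geometric series.
q(0) = 0
q′(0) = 2
q′′(0) = 4
q′′′(0) = 4
q^(4)(0) = 16
The Taylor polynomial is Σ q^(k)(0)/k! · t^k.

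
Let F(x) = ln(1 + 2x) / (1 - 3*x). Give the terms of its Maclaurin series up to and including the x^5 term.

632*x^5/5 + 40*x^4 + 44*x^3/3 + 4*x^2 + 2*x

Use 1/(1 - r) = Σ r^k on the denominator, then take the Cauchy product.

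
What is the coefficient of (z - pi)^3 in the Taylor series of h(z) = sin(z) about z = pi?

Differentiate repeatedly and evaluate at the center.
[(z - pi)^0] = 0;  [(z - pi)^1] = -1;  [(z - pi)^2] = 0;  [(z - pi)^3] = 1/6.

1/6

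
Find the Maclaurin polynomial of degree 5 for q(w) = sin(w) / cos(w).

Divide the numerator series by the denominator series (power-series long division).

2*w^5/15 + w^3/3 + w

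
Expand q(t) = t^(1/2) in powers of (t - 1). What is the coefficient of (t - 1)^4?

Differentiate repeatedly and evaluate at the center.
So c_4 = q^(4)(1)/4! = -5/128.

-5/128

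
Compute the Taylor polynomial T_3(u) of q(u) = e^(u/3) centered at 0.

u^3/162 + u^2/18 + u/3 + 1

q(0) = 1
q′(0) = 1/3
q′′(0) = 1/9
q′′′(0) = 1/27
The Taylor polynomial is Σ q^(k)(0)/k! · u^k.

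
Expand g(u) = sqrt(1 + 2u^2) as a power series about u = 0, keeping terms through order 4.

-u^4/2 + u^2 + 1

[u^0] = 1;  [u^1] = 0;  [u^2] = 1;  [u^3] = 0;  [u^4] = -1/2.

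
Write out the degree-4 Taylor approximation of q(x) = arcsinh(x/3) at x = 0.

q(0) = 0
q′(0) = 1/3
q′′(0) = 0
q′′′(0) = -1/27
q^(4)(0) = 0
The Taylor polynomial is Σ q^(k)(0)/k! · x^k.

-x^3/162 + x/3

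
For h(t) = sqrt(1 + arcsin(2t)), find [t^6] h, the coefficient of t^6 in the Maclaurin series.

Substitute the inner expansion into the outer series and collect powers.
h(0) = 1
h′(0) = 1
h′′(0) = -1
h′′′(0) = 7
h^(4)(0) = -31
h^(5)(0) = 369
h^(6)(0) = -3169

-3169/720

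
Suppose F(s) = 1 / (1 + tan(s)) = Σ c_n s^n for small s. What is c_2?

1

Write 1/(1+u) = 1 - u + u^2 - u^3 + ... and substitute the series for u.
F(0) = 1
F′(0) = -1
F′′(0) = 2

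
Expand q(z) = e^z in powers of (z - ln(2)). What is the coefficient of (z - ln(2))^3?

1/3

Differentiate repeatedly and evaluate at the center.
q(ln(2)) = 2
q′(ln(2)) = 2
q′′(ln(2)) = 2
q′′′(ln(2)) = 2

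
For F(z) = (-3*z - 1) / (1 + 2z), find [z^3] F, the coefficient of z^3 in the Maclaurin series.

Multiply each power in the prefactor through the base expansion.
F(0) = -1
F′(0) = -1
F′′(0) = 4
F′′′(0) = -24

-4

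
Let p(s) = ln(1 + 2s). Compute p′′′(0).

Apply the Taylor formula c_k = f^(k)(a)/k!.
The coefficient of s^3 in the expansion is 8/3, so p′′′(0) = 3! * (8/3) = 16.

16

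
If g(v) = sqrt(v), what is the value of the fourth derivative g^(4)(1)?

The coefficient of (v - 1)^4 in the expansion is -5/128, so g^(4)(1) = 4! * (-5/128) = -15/16.

-15/16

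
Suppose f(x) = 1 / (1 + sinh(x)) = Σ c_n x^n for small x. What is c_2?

1

Use the geometric series for the reciprocal, then substitute.
f(0) = 1
f′(0) = -1
f′′(0) = 2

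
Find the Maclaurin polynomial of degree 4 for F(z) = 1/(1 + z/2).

Differentiate repeatedly and evaluate at the center.
[z^0] = 1;  [z^1] = -1/2;  [z^2] = 1/4;  [z^3] = -1/8;  [z^4] = 1/16.

z^4/16 - z^3/8 + z^2/4 - z/2 + 1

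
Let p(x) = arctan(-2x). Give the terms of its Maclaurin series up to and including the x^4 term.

8*x^3/3 - 2*x

Differentiate repeatedly and evaluate at the center.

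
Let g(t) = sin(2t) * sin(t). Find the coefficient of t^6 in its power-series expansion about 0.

91/180

Multiply the two series term by term and collect like powers.
So c_6 = g^(6)(0)/6! = 91/180.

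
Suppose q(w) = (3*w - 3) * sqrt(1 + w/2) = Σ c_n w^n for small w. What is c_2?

27/32

Shift and add copies of the series according to the polynomial's terms.
q(0) = -3
q′(0) = 9/4
q′′(0) = 27/16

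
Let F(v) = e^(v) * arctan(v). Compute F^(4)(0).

-4

Write out both Maclaurin series and multiply, keeping only the needed powers.
The coefficient of v^4 in the expansion is -1/6, so F^(4)(0) = 4! * (-1/6) = -4.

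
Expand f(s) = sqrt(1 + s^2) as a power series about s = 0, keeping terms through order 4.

-s^4/8 + s^2/2 + 1

Differentiate repeatedly and evaluate at the center.
f(0) = 1
f′(0) = 0
f′′(0) = 1
f′′′(0) = 0
f^(4)(0) = -3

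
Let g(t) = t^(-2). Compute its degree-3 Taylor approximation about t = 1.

g(1) = 1
g′(1) = -2
g′′(1) = 6
g′′′(1) = -24

-4*(t - 1)^3 + 3*(t - 1)^2 - 2*(t - 1) + 1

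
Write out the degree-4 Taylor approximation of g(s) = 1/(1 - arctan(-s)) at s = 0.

Compose series: expand the inner function first, then feed it into the outer expansion.
g(0) = 1
g′(0) = -1
g′′(0) = 2
g′′′(0) = -4
g^(4)(0) = 8

s^4/3 - 2*s^3/3 + s^2 - s + 1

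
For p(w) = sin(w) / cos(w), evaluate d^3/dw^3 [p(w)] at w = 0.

Write the quotient as an unknown series and match coefficients against numerator = denominator · series.
From the series, [w^3] p = 1/3; multiply by 3! = 6 to get 2.

2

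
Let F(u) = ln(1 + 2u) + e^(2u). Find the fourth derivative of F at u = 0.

-80

Combine the two series term by term.
From the series, [u^4] F = -10/3; multiply by 4! = 24 to get -80.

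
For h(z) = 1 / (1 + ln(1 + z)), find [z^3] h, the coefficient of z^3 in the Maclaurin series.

-7/3

Expand as Σ (-1)^k u^k with u equal to the inner function's series.
[z^0] = 1;  [z^1] = -1;  [z^2] = 3/2;  [z^3] = -7/3.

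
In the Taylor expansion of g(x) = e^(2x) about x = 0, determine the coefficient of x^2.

Apply the Taylor formula c_k = f^(k)(a)/k!.

2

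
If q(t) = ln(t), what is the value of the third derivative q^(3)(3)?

2/27

Use the known series and substitute for the argument.
The coefficient of (t - 3)^3 in the expansion is 1/81, so q′′′(3) = 3! * (1/81) = 2/27.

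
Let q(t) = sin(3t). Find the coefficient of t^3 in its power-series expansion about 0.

Use the known series and substitute for the argument.
[t^0] = 0;  [t^1] = 3;  [t^2] = 0;  [t^3] = -9/2.
So c_3 = q′′′(0)/3! = -9/2.

-9/2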